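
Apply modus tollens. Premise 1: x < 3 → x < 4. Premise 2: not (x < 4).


Modus tollens: from (P → Q) and ¬Q, infer ¬P.
Q = 'x < 4' is denied; since P → Q, P must also fail.

Not (x < 3).


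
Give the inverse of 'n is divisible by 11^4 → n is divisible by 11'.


The inverse of (P → Q) is (¬P → ¬Q). It is equivalent to the converse, not to the original.
Here P = 'n is divisible by 11^4' and Q = 'n is divisible by 11'.

If not (n is divisible by 11^4), then not (n is divisible by 11).


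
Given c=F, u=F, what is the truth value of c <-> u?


Biconditional is true when both operands have the same truth value.
Substitute: c=F, u=F.
F <-> F evaluates to T.

T


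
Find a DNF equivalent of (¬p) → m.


Step 1: Rewrite (¬p) → m as ¬(¬p) ∨ m.
Step 2: Eliminate any double negations (¬¬X = X).

p ∨ m


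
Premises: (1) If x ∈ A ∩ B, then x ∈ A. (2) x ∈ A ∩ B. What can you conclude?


Modus ponens: from (P → Q) and P, infer Q.
P = 'x ∈ A ∩ B' is asserted, and P → Q holds, so Q follows.

x ∈ A.


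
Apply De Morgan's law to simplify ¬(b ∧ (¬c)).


De Morgan: the negation of a conjunction is the disjunction of the negations.
Distribute ¬ across ∧, flipping it to ∨, and negate each literal.

(¬b) ∨ c


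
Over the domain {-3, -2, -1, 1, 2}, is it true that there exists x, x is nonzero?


Evaluate the predicate on each element: -3:T, -2:T, -1:T, 1:T, 2:T.
Witness x = -3 satisfies the predicate.

T


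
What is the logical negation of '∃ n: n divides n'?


¬(∀ x: φ) = ∃ x: ¬φ, and ¬(∃ x: φ) = ∀ x: ¬φ.
Apply to the existential statement.

∀ n: ¬(n divides n)


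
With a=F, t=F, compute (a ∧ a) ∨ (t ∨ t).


Substitute a=F, t=F:
a ∧ a = F ∧ F = F
t ∨ t = F ∨ F = F
(a ∧ a) ∨ (t ∨ t) = F ∨ F = F

F


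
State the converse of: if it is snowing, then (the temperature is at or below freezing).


The converse of (P → Q) is (Q → P). It is not in general equivalent to the original.
Here P = 'it is snowing' and Q = '(the temperature is at or below freezing)'.

If (the temperature is at or below freezing), then it is snowing.


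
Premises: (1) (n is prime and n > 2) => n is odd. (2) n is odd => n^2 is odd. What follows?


Hypothetical syllogism: from (P → Q) and (Q → R), infer (P → R).
Chain the two implications through the shared middle term 'n is odd'.

(n is prime and n > 2) => n^2 is odd


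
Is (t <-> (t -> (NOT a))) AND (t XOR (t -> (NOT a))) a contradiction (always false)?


Truth table over {a, t}:
a | t | φ
---------
F | F | F
T | F | F
F | T | F
T | T | F
Every row is false.

Yes, it is a contradiction.


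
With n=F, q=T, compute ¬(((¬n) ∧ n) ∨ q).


Substitute n=F, q=T:
¬n = T
(¬n) ∧ n = T ∧ F = F
((¬n) ∧ n) ∨ q = F ∨ T = T
¬(((¬n) ∧ n) ∨ q) = F

F


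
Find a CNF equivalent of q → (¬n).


Step 1: Rewrite q → (¬n) as ¬q ∨ (¬n).

(¬q) ∨ (¬n)


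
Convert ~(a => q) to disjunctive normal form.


Step 1: Rewrite implication then negate: ¬(¬a ∨ q) = a ∧ ¬q.

a & (~q)


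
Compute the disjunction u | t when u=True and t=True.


Disjunction is false only when both operands are false.
Substitute: u=True, t=True.
True | True evaluates to True.

True


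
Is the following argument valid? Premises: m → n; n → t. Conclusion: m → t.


This matches the form of hypothetical syllogism: the conclusion follows in every model of the premises.

Valid.


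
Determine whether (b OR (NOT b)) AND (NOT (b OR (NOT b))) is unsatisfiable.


Truth table over {b}:
b | φ
-----
F | F
T | F
Every row is false.

Yes, it is a contradiction.


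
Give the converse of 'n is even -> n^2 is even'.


The converse of (P → Q) is (Q → P). It is not in general equivalent to the original.
Here P = 'n is even' and Q = 'n^2 is even'.

If n^2 is even, then n is even.


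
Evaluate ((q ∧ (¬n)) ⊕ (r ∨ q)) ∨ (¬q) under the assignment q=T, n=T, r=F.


Substitute q=T, n=T, r=F:
¬n = F
q ∧ (¬n) = T ∧ F = F
r ∨ q = F ∨ T = T
(q ∧ (¬n)) ⊕ (r ∨ q) = F ⊕ T = T
¬q = F
((q ∧ (¬n)) ⊕ (r ∨ q)) ∨ (¬q) = T ∨ F = T

T


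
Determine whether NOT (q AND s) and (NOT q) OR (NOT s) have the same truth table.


Compare truth tables:
q | s | φ | ψ
-------------
F | F | T | T
T | F | T | T
F | T | T | T
T | T | F | F
The columns φ and ψ agree on every row.

Yes, they are logically equivalent.


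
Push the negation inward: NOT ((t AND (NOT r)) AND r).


De Morgan: the negation of a conjunction is the disjunction of the negations.
Distribute NOT across AND, flipping it to OR, and negate each literal.

((NOT t) OR r) OR (NOT r)


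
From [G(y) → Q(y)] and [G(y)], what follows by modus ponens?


Modus ponens: from (P → Q) and P, infer Q.
P = 'G(y)' is asserted, and P → Q holds, so Q follows.

Q(y).


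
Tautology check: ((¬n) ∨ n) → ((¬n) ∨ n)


Build the truth table over {n}:
n | φ
-----
F | T
T | T
Every row evaluates to true.

Yes, it is a tautology.


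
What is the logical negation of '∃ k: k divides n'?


¬(∀ x: φ) = ∃ x: ¬φ, and ¬(∃ x: φ) = ∀ x: ¬φ.
Apply to the existential statement.

∀ k: ¬(k divides n)


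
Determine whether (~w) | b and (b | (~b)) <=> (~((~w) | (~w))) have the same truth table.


Compare truth tables:
b | w | φ | ψ
-------------
False | False | True | False
True | False | True | False
False | True | False | True
True | True | True | True
They differ at row 1 (b=False, w=False): φ=True but ψ=False.

No, they are not logically equivalent.


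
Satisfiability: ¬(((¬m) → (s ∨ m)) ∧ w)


Search for a satisfying assignment over {m, s, w}.
Try m=F, s=F, w=F: the formula evaluates to T.
A satisfying assignment exists.

Satisfiable.


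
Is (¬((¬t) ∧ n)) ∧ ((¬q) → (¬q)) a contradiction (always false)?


Truth table over {n, q, t}:
n | q | t | φ
-------------
F | F | F | T
T | F | F | F
F | T | F | T
T | T | F | F
F | F | T | T
T | F | T | T
F | T | T | T
T | T | T | T
Satisfying assignment at row 1: n=F, q=F, t=F gives T.

No, it is not a contradiction.


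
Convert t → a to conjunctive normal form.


Step 1: Rewrite t → a as ¬t ∨ a.

(¬t) ∨ a


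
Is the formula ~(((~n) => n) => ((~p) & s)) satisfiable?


Search for a satisfying assignment over {n, p, s}.
Try n=True, p=False, s=False: the formula evaluates to True.
A satisfying assignment exists.

Satisfiable.


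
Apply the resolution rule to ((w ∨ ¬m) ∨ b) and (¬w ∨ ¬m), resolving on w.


The clauses contain complementary literals w and ¬w.
Resolution eliminates this pair and disjoins the remaining literals (merging duplicates).

(¬m ∨ b)


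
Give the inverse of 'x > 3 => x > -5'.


The inverse of (P → Q) is (¬P → ¬Q). It is equivalent to the converse, not to the original.
Here P = 'x > 3' and Q = 'x > -5'.

If not (x > 3), then not (x > -5).


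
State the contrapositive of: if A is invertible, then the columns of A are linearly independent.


The contrapositive of (P → Q) is (¬Q → ¬P); it is logically equivalent to the original.
Here P = 'A is invertible' and Q = 'the columns of A are linearly independent'.

If not (the columns of A are linearly independent), then not (A is invertible).


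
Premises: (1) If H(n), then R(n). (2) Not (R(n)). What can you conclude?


Modus tollens: from (P → Q) and ¬Q, infer ¬P.
Q = 'R(n)' is denied; since P → Q, P must also fail.

Not (H(n)).


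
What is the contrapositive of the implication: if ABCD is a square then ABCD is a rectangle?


The contrapositive of (P → Q) is (¬Q → ¬P); it is logically equivalent to the original.
Here P = 'ABCD is a square' and Q = 'ABCD is a rectangle'.

If not (ABCD is a rectangle), then not (ABCD is a square).


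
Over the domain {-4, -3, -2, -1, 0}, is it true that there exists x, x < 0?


Evaluate the predicate on each element: -4:T, -3:T, -2:T, -1:T, 0:F.
Witness x = -4 satisfies the predicate.

T


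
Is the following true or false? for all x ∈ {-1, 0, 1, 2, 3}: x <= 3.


Evaluate the predicate on each element: -1:T, 0:T, 1:T, 2:T, 3:T.
Every element satisfies the predicate.

T


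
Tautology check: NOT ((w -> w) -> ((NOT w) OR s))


Build the truth table over {s, w}:
s | w | φ
---------
F | F | F
T | F | F
F | T | T
T | T | F
Counterexample at row 1: with s=F, w=F, the formula is F.

No, it is not a tautology.


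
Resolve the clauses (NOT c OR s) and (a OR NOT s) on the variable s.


The clauses contain complementary literals s and NOTs.
Resolution eliminates this pair and disjoins the remaining literals (merging duplicates).

(NOT c OR a)


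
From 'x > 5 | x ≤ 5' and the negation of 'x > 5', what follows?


Disjunctive syllogism: from (P ∨ Q) and ¬P, infer Q.
One disjunct, 'x > 5', is ruled out; the other must hold.

x ≤ 5


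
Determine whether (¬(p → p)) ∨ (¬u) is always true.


Build the truth table over {p, u}:
p | u | φ
---------
F | F | T
T | F | T
F | T | F
T | T | F
Counterexample at row 3: with p=F, u=T, the formula is F.

No, it is not a tautology.


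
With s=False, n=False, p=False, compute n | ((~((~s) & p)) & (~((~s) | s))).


Substitute s=False, n=False, p=False:
~s = True
(~s) & p = True & False = False
~((~s) & p) = True
~s = True
(~s) | s = True | False = True
~((~s) | s) = False
(~((~s) & p)) & (~((~s) | s)) = True & False = False
n | ((~((~s) & p)) & (~((~s) | s))) = False | False = False

False


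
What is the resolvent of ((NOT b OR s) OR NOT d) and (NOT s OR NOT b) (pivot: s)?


The clauses contain complementary literals s and NOTs.
Resolution eliminates this pair and disjoins the remaining literals (merging duplicates).

(NOT d OR NOT b)


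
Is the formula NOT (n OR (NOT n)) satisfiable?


Check all 2 assignments over {n}:
n | φ
-----
F | F
T | F
No assignment makes the formula true.

Unsatisfiable.


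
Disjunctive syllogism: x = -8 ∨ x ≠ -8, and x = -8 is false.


Disjunctive syllogism: from (P ∨ Q) and ¬P, infer Q.
One disjunct, 'x = -8', is ruled out; the other must hold.

x ≠ -8


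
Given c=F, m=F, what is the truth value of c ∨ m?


Disjunction is false only when both operands are false.
Substitute: c=F, m=F.
F ∨ F evaluates to F.

F


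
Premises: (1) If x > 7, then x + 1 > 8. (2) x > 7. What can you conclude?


Modus ponens: from (P → Q) and P, infer Q.
P = 'x > 7' is asserted, and P → Q holds, so Q follows.

x + 1 > 8.


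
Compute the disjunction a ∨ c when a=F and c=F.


Disjunction is false only when both operands are false.
Substitute: a=F, c=F.
F ∨ F evaluates to F.

F


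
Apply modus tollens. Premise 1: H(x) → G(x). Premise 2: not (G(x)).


Modus tollens: from (P → Q) and ¬Q, infer ¬P.
Q = 'G(x)' is denied; since P → Q, P must also fail.

Not (H(x)).


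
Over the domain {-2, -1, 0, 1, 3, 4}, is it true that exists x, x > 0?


Evaluate the predicate on each element: -2:False, -1:False, 0:False, 1:True, 3:True, 4:True.
Witness x = 1 satisfies the predicate.

True


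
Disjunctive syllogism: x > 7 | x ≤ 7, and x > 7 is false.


Disjunctive syllogism: from (P ∨ Q) and ¬P, infer Q.
One disjunct, 'x > 7', is ruled out; the other must hold.

x ≤ 7


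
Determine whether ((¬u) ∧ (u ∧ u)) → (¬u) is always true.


Build the truth table over {u}:
u | φ
-----
F | T
T | T
Every row evaluates to true.

Yes, it is a tautology.


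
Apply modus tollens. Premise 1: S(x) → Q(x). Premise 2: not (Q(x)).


Modus tollens: from (P → Q) and ¬Q, infer ¬P.
Q = 'Q(x)' is denied; since P → Q, P must also fail.

Not (S(x)).


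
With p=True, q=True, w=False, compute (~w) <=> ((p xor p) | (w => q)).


Substitute p=True, q=True, w=False:
~w = True
p xor p = True xor True = False
w => q = False => True = True
(p xor p) | (w => q) = False | True = True
(~w) <=> ((p xor p) | (w => q)) = True <=> True = True

True


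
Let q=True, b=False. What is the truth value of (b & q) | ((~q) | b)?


Substitute q=True, b=False:
b & q = False & True = False
~q = False
(~q) | b = False | False = False
(b & q) | ((~q) | b) = False | False = False

False


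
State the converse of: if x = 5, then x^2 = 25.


The converse of (P → Q) is (Q → P). It is not in general equivalent to the original.
Here P = 'x = 5' and Q = 'x^2 = 25'.

If x^2 = 25, then x = 5.


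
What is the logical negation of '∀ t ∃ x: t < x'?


Negation flips each quantifier (∀↔∃) and negates the inner predicate.
¬(∀ t ∃ x: φ) = ∃ t ∀ x: ¬φ.

∃ t ∀ x: ¬(t < x)


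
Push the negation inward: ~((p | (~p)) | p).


De Morgan: the negation of a disjunction is the conjunction of the negations.
Distribute ~ across |, flipping it to &, and negate each literal.

((~p) & p) & (~p)


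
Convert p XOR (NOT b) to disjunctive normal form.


Step 1: p ⊕ (¬b) is true exactly when they disagree: (p ∧ ¬(¬b)) ∨ (¬p ∧ (¬b)).
Step 2: Eliminate any double negations (¬¬X = X).

(p AND b) OR ((NOT p) AND (NOT b))


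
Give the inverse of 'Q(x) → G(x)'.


The inverse of (P → Q) is (¬P → ¬Q). It is equivalent to the converse, not to the original.
Here P = 'Q(x)' and Q = 'G(x)'.

If not (Q(x)), then not (G(x)).


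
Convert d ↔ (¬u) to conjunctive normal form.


Step 1: Rewrite d ↔ (¬u) as (d → (¬u)) ∧ ((¬u) → d).
Step 2: Rewrite each implication as a disjunction.
Step 3: Eliminate any double negations (¬¬X = X).

((¬d) ∨ (¬u)) ∧ (u ∨ d)


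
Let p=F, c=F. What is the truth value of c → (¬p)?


Substitute p=F, c=F:
¬p = T
c → (¬p) = F → T = T

T


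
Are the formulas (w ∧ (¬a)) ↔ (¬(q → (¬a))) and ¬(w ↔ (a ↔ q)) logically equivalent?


Compare truth tables:
a | q | w | φ | ψ
-----------------
F | F | F | T | T
T | F | F | T | F
F | T | F | T | F
T | T | F | F | T
F | F | T | F | F
T | F | T | T | T
F | T | T | F | T
T | T | T | F | F
They differ at row 2 (a=T, q=F, w=F): φ=T but ψ=F.

No, they are not logically equivalent.


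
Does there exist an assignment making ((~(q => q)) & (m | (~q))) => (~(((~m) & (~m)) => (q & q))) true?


Search for a satisfying assignment over {m, q}.
Try m=False, q=False: the formula evaluates to True.
A satisfying assignment exists.

Satisfiable.


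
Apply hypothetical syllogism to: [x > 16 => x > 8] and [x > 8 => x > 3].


Hypothetical syllogism: from (P → Q) and (Q → R), infer (P → R).
Chain the two implications through the shared middle term 'x > 8'.

x > 16 => x > 3


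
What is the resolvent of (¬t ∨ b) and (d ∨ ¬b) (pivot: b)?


The clauses contain complementary literals b and ¬b.
Resolution eliminates this pair and disjoins the remaining literals (merging duplicates).

(¬t ∨ d)


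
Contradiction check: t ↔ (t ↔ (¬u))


Truth table over {t, u}:
t | u | φ
---------
F | F | T
T | F | T
F | T | F
T | T | F
Satisfying assignment at row 1: t=F, u=F gives T.

No, it is not a contradiction.


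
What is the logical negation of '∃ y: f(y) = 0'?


¬(∀ x: φ) = ∃ x: ¬φ, and ¬(∃ x: φ) = ∀ x: ¬φ.
Apply to the existential statement.

∀ y: ¬(f(y) = 0)


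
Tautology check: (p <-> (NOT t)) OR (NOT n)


Build the truth table over {n, p, t}:
n | p | t | φ
-------------
F | F | F | T
T | F | F | F
F | T | F | T
T | T | F | T
F | F | T | T
T | F | T | T
F | T | T | T
T | T | T | F
Counterexample at row 2: with n=T, p=F, t=F, the formula is F.

No, it is not a tautology.


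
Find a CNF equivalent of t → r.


Step 1: Rewrite t → r as ¬t ∨ r.

(¬t) ∨ r


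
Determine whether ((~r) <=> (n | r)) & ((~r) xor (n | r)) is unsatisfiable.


Truth table over {n, r}:
n | r | φ
---------
False | False | False
True | False | False
False | True | False
True | True | False
Every row is false.

Yes, it is a contradiction.


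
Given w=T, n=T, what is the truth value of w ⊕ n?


Exclusive or is true when exactly one operand is true.
Substitute: w=T, n=T.
T ⊕ T evaluates to F.

F


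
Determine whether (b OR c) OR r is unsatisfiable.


Truth table over {b, c, r}:
b | c | r | φ
-------------
F | F | F | F
T | F | F | T
F | T | F | T
T | T | F | T
F | F | T | T
T | F | T | T
F | T | T | T
T | T | T | T
Satisfying assignment at row 2: b=T, c=F, r=F gives T.

No, it is not a contradiction.


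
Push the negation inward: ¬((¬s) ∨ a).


De Morgan: the negation of a disjunction is the conjunction of the negations.
Distribute ¬ across ∨, flipping it to ∧, and negate each literal.

s ∧ (¬a)


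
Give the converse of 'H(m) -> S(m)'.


The converse of (P → Q) is (Q → P). It is not in general equivalent to the original.
Here P = 'H(m)' and Q = 'S(m)'.

If S(m), then H(m).


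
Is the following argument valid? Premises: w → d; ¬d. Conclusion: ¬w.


This matches the form of modus tollens: the conclusion follows in every model of the premises.

Valid.


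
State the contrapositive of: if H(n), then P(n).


The contrapositive of (P → Q) is (¬Q → ¬P); it is logically equivalent to the original.
Here P = 'H(n)' and Q = 'P(n)'.

If not (P(n)), then not (H(n)).


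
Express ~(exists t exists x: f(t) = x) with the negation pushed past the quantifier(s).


Negation flips each quantifier (∀↔∃) and negates the inner predicate.
¬(exists t exists x: φ) = forall t forall x: ¬φ.

forall t forall x: ~(f(t) = x)


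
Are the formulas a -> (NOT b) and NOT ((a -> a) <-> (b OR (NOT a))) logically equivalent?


Compare truth tables:
a | b | φ | ψ
-------------
F | F | T | F
T | F | T | T
F | T | T | F
T | T | F | F
They differ at row 1 (a=F, b=F): φ=T but ψ=F.

No, they are not logically equivalent.


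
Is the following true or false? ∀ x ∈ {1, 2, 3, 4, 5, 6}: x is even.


Evaluate the predicate on each element: 1:F, 2:T, 3:F, 4:T, 5:F, 6:T.
Counterexample x = 1 fails the predicate.

F


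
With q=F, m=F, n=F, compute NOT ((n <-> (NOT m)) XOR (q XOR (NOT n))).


Substitute q=F, m=F, n=F:
NOT m = T
n <-> (NOT m) = F <-> T = F
NOT n = T
q XOR (NOT n) = F XOR T = T
(n <-> (NOT m)) XOR (q XOR (NOT n)) = F XOR T = T
NOT ((n <-> (NOT m)) XOR (q XOR (NOT n))) = F

F


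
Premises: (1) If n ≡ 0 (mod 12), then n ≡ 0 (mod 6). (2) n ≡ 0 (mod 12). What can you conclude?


Modus ponens: from (P → Q) and P, infer Q.
P = 'n ≡ 0 (mod 12)' is asserted, and P → Q holds, so Q follows.

n ≡ 0 (mod 6).


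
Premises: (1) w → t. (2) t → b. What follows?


Hypothetical syllogism: from (P → Q) and (Q → R), infer (P → R).
Chain the two implications through the shared middle term 't'.

w → b


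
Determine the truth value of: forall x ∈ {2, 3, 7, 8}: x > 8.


Evaluate the predicate on each element: 2:False, 3:False, 7:False, 8:False.
Counterexample x = 2 fails the predicate.

False


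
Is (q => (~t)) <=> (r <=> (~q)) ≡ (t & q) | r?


Compare truth tables:
q | r | t | φ | ψ
-----------------
False | False | False | False | False
True | False | False | True | False
False | True | False | True | True
True | True | False | False | True
False | False | True | False | False
True | False | True | False | True
False | True | True | True | True
True | True | True | True | True
They differ at row 2 (q=True, r=False, t=False): φ=True but ψ=False.

No, they are not logically equivalent.


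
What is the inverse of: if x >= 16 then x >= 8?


The inverse of (P → Q) is (¬P → ¬Q). It is equivalent to the converse, not to the original.
Here P = 'x >= 16' and Q = 'x >= 8'.

If not (x >= 16), then not (x >= 8).


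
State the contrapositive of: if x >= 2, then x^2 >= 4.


The contrapositive of (P → Q) is (¬Q → ¬P); it is logically equivalent to the original.
Here P = 'x >= 2' and Q = 'x^2 >= 4'.

If not (x^2 >= 4), then not (x >= 2).


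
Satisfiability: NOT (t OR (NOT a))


Search for a satisfying assignment over {a, t}.
Try a=T, t=F: the formula evaluates to T.
A satisfying assignment exists.

Satisfiable.


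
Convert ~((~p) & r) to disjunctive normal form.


Step 1: Apply De Morgan: ¬((¬p) ∧ r) = ¬(¬p) ∨ ¬r.
Step 2: Eliminate any double negations (¬¬X = X).

p | (~r)


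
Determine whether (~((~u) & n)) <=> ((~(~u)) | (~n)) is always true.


Build the truth table over {n, u}:
n | u | φ
---------
False | False | True
True | False | True
False | True | True
True | True | True
Every row evaluates to true.

Yes, it is a tautology.


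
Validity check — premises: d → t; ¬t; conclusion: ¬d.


This matches the form of modus tollens: the conclusion follows in every model of the premises.

Valid.


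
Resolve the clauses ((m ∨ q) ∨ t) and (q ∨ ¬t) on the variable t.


The clauses contain complementary literals t and ¬t.
Resolution eliminates this pair and disjoins the remaining literals (merging duplicates).

(m ∨ q)


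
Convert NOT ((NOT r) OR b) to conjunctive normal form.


Step 1: Apply De Morgan: ¬((¬r) ∨ b) = ¬(¬r) ∧ ¬b.
Step 2: Eliminate any double negations (¬¬X = X).

r AND (NOT b)


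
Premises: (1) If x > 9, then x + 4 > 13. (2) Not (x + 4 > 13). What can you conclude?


Modus tollens: from (P → Q) and ¬Q, infer ¬P.
Q = 'x + 4 > 13' is denied; since P → Q, P must also fail.

Not (x > 9).


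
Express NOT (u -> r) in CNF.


Step 1: Rewrite u → r as ¬u ∨ r.
Step 2: Negate: ¬(¬u ∨ r) = u ∧ ¬r (De Morgan + double negation).

u AND (NOT r)


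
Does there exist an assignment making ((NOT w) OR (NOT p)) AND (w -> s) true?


Search for a satisfying assignment over {p, s, w}.
Try p=F, s=F, w=F: the formula evaluates to T.
A satisfying assignment exists.

Satisfiable.


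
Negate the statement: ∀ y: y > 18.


¬(∀ x: φ) = ∃ x: ¬φ, and ¬(∃ x: φ) = ∀ x: ¬φ.
Apply to the universal statement.

∃ y: ¬(y > 18)


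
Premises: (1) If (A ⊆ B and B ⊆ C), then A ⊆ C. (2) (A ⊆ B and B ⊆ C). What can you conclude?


Modus ponens: from (P → Q) and P, infer Q.
P = '(A ⊆ B and B ⊆ C)' is asserted, and P → Q holds, so Q follows.

A ⊆ C.


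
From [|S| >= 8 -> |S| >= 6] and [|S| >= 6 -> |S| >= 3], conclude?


Hypothetical syllogism: from (P → Q) and (Q → R), infer (P → R).
Chain the two implications through the shared middle term '|S| >= 6'.

|S| >= 8 -> |S| >= 3


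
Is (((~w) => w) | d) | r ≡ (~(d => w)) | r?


Compare truth tables:
d | r | w | φ | ψ
-----------------
False | False | False | False | False
True | False | False | True | True
False | True | False | True | True
True | True | False | True | True
False | False | True | True | False
True | False | True | True | False
False | True | True | True | True
True | True | True | True | True
They differ at row 5 (d=False, r=False, w=True): φ=True but ψ=False.

No, they are not logically equivalent.


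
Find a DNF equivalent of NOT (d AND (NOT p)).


Step 1: Apply De Morgan: ¬(d ∧ (¬p)) = ¬d ∨ ¬(¬p).
Step 2: Eliminate any double negations (¬¬X = X).

(NOT d) OR p


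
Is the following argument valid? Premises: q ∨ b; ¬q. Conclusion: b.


This matches the form of disjunctive syllogism: the conclusion follows in every model of the premises.

Valid.


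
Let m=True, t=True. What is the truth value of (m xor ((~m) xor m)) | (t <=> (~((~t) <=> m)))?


Substitute m=True, t=True:
~m = False
(~m) xor m = False xor True = True
m xor ((~m) xor m) = True xor True = False
~t = False
(~t) <=> m = False <=> True = False
~((~t) <=> m) = True
t <=> (~((~t) <=> m)) = True <=> True = True
(m xor ((~m) xor m)) | (t <=> (~((~t) <=> m))) = False | True = True

True


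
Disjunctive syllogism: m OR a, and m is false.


Disjunctive syllogism: from (P ∨ Q) and ¬P, infer Q.
One disjunct, 'm', is ruled out; the other must hold.

a


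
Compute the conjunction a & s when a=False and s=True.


Conjunction is true only when both operands are true.
Substitute: a=False, s=True.
False & True evaluates to False.

False


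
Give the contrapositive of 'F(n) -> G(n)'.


The contrapositive of (P → Q) is (¬Q → ¬P); it is logically equivalent to the original.
Here P = 'F(n)' and Q = 'G(n)'.

If not (G(n)), then not (F(n)).


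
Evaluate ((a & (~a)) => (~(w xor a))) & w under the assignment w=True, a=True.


Substitute w=True, a=True:
~a = False
a & (~a) = True & False = False
w xor a = True xor True = False
~(w xor a) = True
(a & (~a)) => (~(w xor a)) = False => True = True
((a & (~a)) => (~(w xor a))) & w = True & True = True

True


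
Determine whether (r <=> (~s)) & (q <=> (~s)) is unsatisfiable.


Truth table over {q, r, s}:
q | r | s | φ
-------------
False | False | False | False
True | False | False | False
False | True | False | False
True | True | False | True
False | False | True | True
True | False | True | False
False | True | True | False
True | True | True | False
Satisfying assignment at row 4: q=True, r=True, s=False gives True.

No, it is not a contradiction.


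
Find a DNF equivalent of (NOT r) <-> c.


Step 1: (¬r) ↔ c is true exactly when both agree: ((¬r) ∧ c) ∨ (¬(¬r) ∧ ¬c).
Step 2: Eliminate any double negations (¬¬X = X).

((NOT r) AND c) OR (r AND (NOT c))


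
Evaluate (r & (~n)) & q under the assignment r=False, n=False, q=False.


Substitute r=False, n=False, q=False:
~n = True
r & (~n) = False & True = False
(r & (~n)) & q = False & False = False

False


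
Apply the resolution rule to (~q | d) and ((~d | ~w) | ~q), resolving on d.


The clauses contain complementary literals d and ~d.
Resolution eliminates this pair and disjoins the remaining literals (merging duplicates).

(~q | ~w)


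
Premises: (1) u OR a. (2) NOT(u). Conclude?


Disjunctive syllogism: from (P ∨ Q) and ¬P, infer Q.
One disjunct, 'u', is ruled out; the other must hold.

a


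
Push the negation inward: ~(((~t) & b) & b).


De Morgan: the negation of a conjunction is the disjunction of the negations.
Distribute ~ across &, flipping it to |, and negate each literal.

(t | (~b)) | (~b)


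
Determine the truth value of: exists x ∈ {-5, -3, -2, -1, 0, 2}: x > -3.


Evaluate the predicate on each element: -5:False, -3:False, -2:True, -1:True, 0:True, 2:True.
Witness x = -2 satisfies the predicate.

True


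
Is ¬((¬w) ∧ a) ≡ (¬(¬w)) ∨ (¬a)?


Compare truth tables:
a | w | φ | ψ
-------------
F | F | T | T
T | F | F | F
F | T | T | T
T | T | T | T
The columns φ and ψ agree on every row.

Yes, they are logically equivalent.


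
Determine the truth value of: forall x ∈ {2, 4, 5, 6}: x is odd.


Evaluate the predicate on each element: 2:False, 4:False, 5:True, 6:False.
Counterexample x = 2 fails the predicate.

False


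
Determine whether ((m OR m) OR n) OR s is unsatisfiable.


Truth table over {m, n, s}:
m | n | s | φ
-------------
F | F | F | F
T | F | F | T
F | T | F | T
T | T | F | T
F | F | T | T
T | F | T | T
F | T | T | T
T | T | T | T
Satisfying assignment at row 2: m=T, n=F, s=F gives T.

No, it is not a contradiction.


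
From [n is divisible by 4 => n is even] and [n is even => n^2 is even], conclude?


Hypothetical syllogism: from (P → Q) and (Q → R), infer (P → R).
Chain the two implications through the shared middle term 'n is even'.

n is divisible by 4 => n^2 is even


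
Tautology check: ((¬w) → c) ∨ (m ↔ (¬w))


Build the truth table over {c, m, w}:
c | m | w | φ
-------------
F | F | F | F
T | F | F | T
F | T | F | T
T | T | F | T
F | F | T | T
T | F | T | T
F | T | T | T
T | T | T | T
Counterexample at row 1: with c=F, m=F, w=F, the formula is F.

No, it is not a tautology.


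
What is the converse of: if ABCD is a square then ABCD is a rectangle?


The converse of (P → Q) is (Q → P). It is not in general equivalent to the original.
Here P = 'ABCD is a square' and Q = 'ABCD is a rectangle'.

If ABCD is a rectangle, then ABCD is a square.


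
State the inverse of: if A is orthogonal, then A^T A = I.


The inverse of (P → Q) is (¬P → ¬Q). It is equivalent to the converse, not to the original.
Here P = 'A is orthogonal' and Q = 'A^T A = I'.

If not (A is orthogonal), then not (A^T A = I).


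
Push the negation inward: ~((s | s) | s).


De Morgan: the negation of a disjunction is the conjunction of the negations.
Distribute ~ across |, flipping it to &, and negate each literal.

((~s) & (~s)) & (~s)


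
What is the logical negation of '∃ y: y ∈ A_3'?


¬(∀ x: φ) = ∃ x: ¬φ, and ¬(∃ x: φ) = ∀ x: ¬φ.
Apply to the existential statement.

∀ y: ¬(y ∈ A_3)


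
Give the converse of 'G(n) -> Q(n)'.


The converse of (P → Q) is (Q → P). It is not in general equivalent to the original.
Here P = 'G(n)' and Q = 'Q(n)'.

If Q(n), then G(n).


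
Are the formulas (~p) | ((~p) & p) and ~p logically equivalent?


Compare truth tables:
p | φ | ψ
---------
False | True | True
True | False | False
The columns φ and ψ agree on every row.

Yes, they are logically equivalent.


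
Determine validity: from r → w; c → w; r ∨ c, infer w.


This matches the form of proof by cases: the conclusion follows in every model of the premises.

Valid.


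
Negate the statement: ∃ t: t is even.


¬(∀ x: φ) = ∃ x: ¬φ, and ¬(∃ x: φ) = ∀ x: ¬φ.
Apply to the existential statement.

∀ t: ¬(t is even)


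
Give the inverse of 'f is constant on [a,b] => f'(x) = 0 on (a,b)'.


The inverse of (P → Q) is (¬P → ¬Q). It is equivalent to the converse, not to the original.
Here P = 'f is constant on [a,b]' and Q = 'f'(x) = 0 on (a,b)'.

If not (f is constant on [a,b]), then not (f'(x) = 0 on (a,b)).


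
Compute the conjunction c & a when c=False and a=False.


Conjunction is true only when both operands are true.
Substitute: c=False, a=False.
False & False evaluates to False.

False


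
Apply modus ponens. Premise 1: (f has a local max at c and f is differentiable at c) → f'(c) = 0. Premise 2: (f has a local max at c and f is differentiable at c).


Modus ponens: from (P → Q) and P, infer Q.
P = '(f has a local max at c and f is differentiable at c)' is asserted, and P → Q holds, so Q follows.

f'(c) = 0.


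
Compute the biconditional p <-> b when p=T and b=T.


Biconditional is true when both operands have the same truth value.
Substitute: p=T, b=T.
T <-> T evaluates to T.

T


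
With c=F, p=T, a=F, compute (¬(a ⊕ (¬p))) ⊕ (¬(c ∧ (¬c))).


Substitute c=F, p=T, a=F:
¬p = F
a ⊕ (¬p) = F ⊕ F = F
¬(a ⊕ (¬p)) = T
¬c = T
c ∧ (¬c) = F ∧ T = F
¬(c ∧ (¬c)) = T
(¬(a ⊕ (¬p))) ⊕ (¬(c ∧ (¬c))) = T ⊕ T = F

F


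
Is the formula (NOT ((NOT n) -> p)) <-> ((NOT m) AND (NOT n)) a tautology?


Build the truth table over {m, n, p}:
m | n | p | φ
-------------
F | F | F | T
T | F | F | F
F | T | F | T
T | T | F | T
F | F | T | F
T | F | T | T
F | T | T | T
T | T | T | T
Counterexample at row 2: with m=T, n=F, p=F, the formula is F.

No, it is not a tautology.


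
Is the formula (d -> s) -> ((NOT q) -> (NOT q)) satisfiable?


Search for a satisfying assignment over {d, q, s}.
Try d=F, q=F, s=F: the formula evaluates to T.
A satisfying assignment exists.

Satisfiable.


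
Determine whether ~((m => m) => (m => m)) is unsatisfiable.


Truth table over {m}:
m | φ
-----
False | False
True | False
Every row is false.

Yes, it is a contradiction.


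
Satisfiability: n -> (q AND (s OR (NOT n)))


Search for a satisfying assignment over {n, q, s}.
Try n=F, q=F, s=F: the formula evaluates to T.
A satisfying assignment exists.

Satisfiable.


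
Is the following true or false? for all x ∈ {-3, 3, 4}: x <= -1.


Evaluate the predicate on each element: -3:T, 3:F, 4:F.
Counterexample x = 3 fails the predicate.

F


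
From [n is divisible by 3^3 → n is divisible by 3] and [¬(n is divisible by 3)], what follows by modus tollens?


Modus tollens: from (P → Q) and ¬Q, infer ¬P.
Q = 'n is divisible by 3' is denied; since P → Q, P must also fail.

Not (n is divisible by 3^3).


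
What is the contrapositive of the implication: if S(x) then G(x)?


The contrapositive of (P → Q) is (¬Q → ¬P); it is logically equivalent to the original.
Here P = 'S(x)' and Q = 'G(x)'.

If not (G(x)), then not (S(x)).


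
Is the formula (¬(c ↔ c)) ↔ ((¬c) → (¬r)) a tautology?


Build the truth table over {c, r}:
c | r | φ
---------
F | F | F
T | F | F
F | T | T
T | T | F
Counterexample at row 1: with c=F, r=F, the formula is F.

No, it is not a tautology.


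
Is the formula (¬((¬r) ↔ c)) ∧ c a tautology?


Build the truth table over {c, r}:
c | r | φ
---------
F | F | F
T | F | F
F | T | F
T | T | T
Counterexample at row 1: with c=F, r=F, the formula is F.

No, it is not a tautology.


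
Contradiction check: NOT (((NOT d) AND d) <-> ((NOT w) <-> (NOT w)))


Truth table over {d, w}:
d | w | φ
---------
F | F | T
T | F | T
F | T | T
T | T | T
Satisfying assignment at row 1: d=F, w=F gives T.

No, it is not a contradiction.


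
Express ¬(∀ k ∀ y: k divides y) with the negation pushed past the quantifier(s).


Negation flips each quantifier (∀↔∃) and negates the inner predicate.
¬(∀ k ∀ y: φ) = ∃ k ∃ y: ¬φ.

∃ k ∃ y: ¬(k divides y)


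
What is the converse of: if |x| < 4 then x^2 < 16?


The converse of (P → Q) is (Q → P). It is not in general equivalent to the original.
Here P = '|x| < 4' and Q = 'x^2 < 16'.

If x^2 < 16, then |x| < 4.


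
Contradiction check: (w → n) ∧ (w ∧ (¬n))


Truth table over {n, w}:
n | w | φ
---------
F | F | F
T | F | F
F | T | F
T | T | F
Every row is false.

Yes, it is a contradiction.


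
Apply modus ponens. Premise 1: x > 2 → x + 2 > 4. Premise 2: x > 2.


Modus ponens: from (P → Q) and P, infer Q.
P = 'x > 2' is asserted, and P → Q holds, so Q follows.

x + 2 > 4.


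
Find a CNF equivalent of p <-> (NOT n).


Step 1: Rewrite p ↔ (¬n) as (p → (¬n)) ∧ ((¬n) → p).
Step 2: Rewrite each implication as a disjunction.
Step 3: Eliminate any double negations (¬¬X = X).

((NOT p) OR (NOT n)) AND (n OR p)


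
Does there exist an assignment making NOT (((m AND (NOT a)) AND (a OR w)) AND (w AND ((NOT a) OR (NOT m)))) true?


Search for a satisfying assignment over {a, m, w}.
Try a=F, m=F, w=F: the formula evaluates to T.
A satisfying assignment exists.

Satisfiable.


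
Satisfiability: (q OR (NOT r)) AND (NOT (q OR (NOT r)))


Check all 4 assignments over {q, r}:
q | r | φ
---------
F | F | F
T | F | F
F | T | F
T | T | F
No assignment makes the formula true.

Unsatisfiable.


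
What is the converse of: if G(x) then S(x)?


The converse of (P → Q) is (Q → P). It is not in general equivalent to the original.
Here P = 'G(x)' and Q = 'S(x)'.

If S(x), then G(x).


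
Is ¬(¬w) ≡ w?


Compare truth tables:
w | φ | ψ
---------
F | F | F
T | T | T
The columns φ and ψ agree on every row.

Yes, they are logically equivalent.


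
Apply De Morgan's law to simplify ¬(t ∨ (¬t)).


De Morgan: the negation of a disjunction is the conjunction of the negations.
Distribute ¬ across ∨, flipping it to ∧, and negate each literal.

(¬t) ∧ t


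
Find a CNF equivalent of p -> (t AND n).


Step 1: Rewrite p → (t ∧ n) as ¬p ∨ (t ∧ n).
Step 2: Distribute ∨ over ∧.

((NOT p) OR t) AND ((NOT p) OR n)


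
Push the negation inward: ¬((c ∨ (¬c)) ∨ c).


De Morgan: the negation of a disjunction is the conjunction of the negations.
Distribute ¬ across ∨, flipping it to ∧, and negate each literal.

((¬c) ∧ c) ∧ (¬c)


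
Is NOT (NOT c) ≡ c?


Compare truth tables:
c | φ | ψ
---------
F | F | F
T | T | T
The columns φ and ψ agree on every row.

Yes, they are logically equivalent.


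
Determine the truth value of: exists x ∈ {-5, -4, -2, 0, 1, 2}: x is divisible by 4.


Evaluate the predicate on each element: -5:False, -4:True, -2:False, 0:True, 1:False, 2:False.
Witness x = -4 satisfies the predicate.

True


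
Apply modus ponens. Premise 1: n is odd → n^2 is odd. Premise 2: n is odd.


Modus ponens: from (P → Q) and P, infer Q.
P = 'n is odd' is asserted, and P → Q holds, so Q follows.

n^2 is odd.


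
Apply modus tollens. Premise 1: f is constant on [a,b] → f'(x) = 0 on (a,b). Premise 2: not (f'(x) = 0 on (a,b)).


Modus tollens: from (P → Q) and ¬Q, infer ¬P.
Q = 'f'(x) = 0 on (a,b)' is denied; since P → Q, P must also fail.

Not (f is constant on [a,b]).


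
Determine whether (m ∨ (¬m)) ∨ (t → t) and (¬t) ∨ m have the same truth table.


Compare truth tables:
m | t | φ | ψ
-------------
F | F | T | T
T | F | T | T
F | T | T | F
T | T | T | T
They differ at row 3 (m=F, t=T): φ=T but ψ=F.

No, they are not logically equivalent.


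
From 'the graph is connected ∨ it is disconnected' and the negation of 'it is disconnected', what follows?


Disjunctive syllogism: from (P ∨ Q) and ¬P, infer Q.
One disjunct, 'it is disconnected', is ruled out; the other must hold.

the graph is connected


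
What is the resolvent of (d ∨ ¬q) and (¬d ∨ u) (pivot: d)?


The clauses contain complementary literals d and ¬d.
Resolution eliminates this pair and disjoins the remaining literals (merging duplicates).

(¬q ∨ u)


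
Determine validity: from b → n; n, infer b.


This is affirming the consequent (fallacy). There exist truth assignments where the premises are all true but the conclusion is false.

Invalid.


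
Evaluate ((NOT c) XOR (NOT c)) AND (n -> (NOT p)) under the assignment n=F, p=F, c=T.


Substitute n=F, p=F, c=T:
NOT c = F
NOT c = F
(NOT c) XOR (NOT c) = F XOR F = F
NOT p = T
n -> (NOT p) = F -> T = T
((NOT c) XOR (NOT c)) AND (n -> (NOT p)) = F AND T = F

F


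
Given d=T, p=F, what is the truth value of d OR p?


Disjunction is false only when both operands are false.
Substitute: d=T, p=F.
T OR F evaluates to T.

T


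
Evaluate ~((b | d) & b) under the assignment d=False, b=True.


Substitute d=False, b=True:
b | d = True | False = True
(b | d) & b = True & True = True
~((b | d) & b) = False

False


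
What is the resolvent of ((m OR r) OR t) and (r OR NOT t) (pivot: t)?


The clauses contain complementary literals t and NOTt.
Resolution eliminates this pair and disjoins the remaining literals (merging duplicates).

(m OR r)


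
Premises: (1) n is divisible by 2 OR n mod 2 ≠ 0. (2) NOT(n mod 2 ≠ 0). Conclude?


Disjunctive syllogism: from (P ∨ Q) and ¬P, infer Q.
One disjunct, 'n mod 2 ≠ 0', is ruled out; the other must hold.

n is divisible by 2


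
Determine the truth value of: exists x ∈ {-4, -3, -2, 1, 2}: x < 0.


Evaluate the predicate on each element: -4:True, -3:True, -2:True, 1:False, 2:False.
Witness x = -4 satisfies the predicate.

True


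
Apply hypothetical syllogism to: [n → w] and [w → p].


Hypothetical syllogism: from (P → Q) and (Q → R), infer (P → R).
Chain the two implications through the shared middle term 'w'.

n → p


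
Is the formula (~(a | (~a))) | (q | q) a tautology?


Build the truth table over {a, q}:
a | q | φ
---------
False | False | False
True | False | False
False | True | True
True | True | True
Counterexample at row 1: with a=False, q=False, the formula is False.

No, it is not a tautology.
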